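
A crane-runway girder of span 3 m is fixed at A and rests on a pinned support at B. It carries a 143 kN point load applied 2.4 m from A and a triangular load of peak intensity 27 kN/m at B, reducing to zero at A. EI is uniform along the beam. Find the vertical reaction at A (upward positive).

R_A = 60.55 kN

Release the roller at B. Primary structure: cantilever fixed at A.
Deflection at B on the released cantilever, summing each load's contribution:
  point load 143 at a = 2.4: Pa²(3L − a)/(6EI) = 906/EI
  triangular load, peak 27 at the free end: 11w₀L⁴/(120EI) = 200.5/EI
  δ_0 = 1107/EI
Flexibility coefficient — unit upward force at B: δ_{BB} = L³/(3EI) = 9/EI.
The prop prevents deflection at B: R_B = δ_0/δ_{BB} = 1107/9 = 122.9 kN.
Vertical equilibrium: R_A = ΣP − R_B = 183.5 − 122.9 = 60.55 kN.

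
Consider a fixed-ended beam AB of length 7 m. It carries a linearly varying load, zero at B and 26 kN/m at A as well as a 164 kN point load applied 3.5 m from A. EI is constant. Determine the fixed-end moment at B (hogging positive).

Release both end moments; the primary structure is a simply-supported span AB with redundants M_A and M_B.
Simple-span end rotations at A and B under the given loads:
  at A: triangular load, peak 26: w₀L³/(45EI) = 198.2/EI
  at B: triangular load, peak 26: 7w₀L³/(360EI) = 173.4/EI
  at A: point load 164 at a = 3.5: Pab(L + b)/(6LEI) = 502.2/EI
  at B: point load 164 at a = 3.5: Pab(L + a)/(6LEI) = 502.2/EI
  θ_A0 = 700.4/EI,  θ_B0 = 675.7/EI
Flexibility coefficients: a unit moment at one end gives L/(3EI) there and L/(6EI) at the far end, so f₁₁ = f₂₂ = 2.333/EI and f₁₂ = f₂₁ = 1.167/EI.
Compatibility — zero rotation at each built-in end:
  2.333 M_A + 1.167 M_B = 700.4
  1.167 M_A + 2.333 M_B = 675.7
Solving the pair gives M_A = 207.2 kN·m and M_B = 186 kN·m (hogging).

M_B = 186 kN·m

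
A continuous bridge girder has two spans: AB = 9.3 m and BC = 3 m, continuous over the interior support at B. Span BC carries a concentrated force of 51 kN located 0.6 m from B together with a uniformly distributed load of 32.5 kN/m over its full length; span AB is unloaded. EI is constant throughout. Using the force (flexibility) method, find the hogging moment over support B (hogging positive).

M_B = 14.29 kN·m

Release continuity at B by inserting a hinge; the redundant is the internal moment M_B. The primary structure is two simply-supported spans AB and BC.
Discontinuity in slope at B on the released structure — sum the simple-span end rotations:
  span BC: point load 51 at a = 0.6: Pab(L + b)/(6LEI) = 22.03/EI
  span BC: UDL 32.5: wL³/(24EI) = 36.56/EI
  relative rotation θ_0 = (0 + 58.59)/EI = 58.59/EI
A unit hogging moment at B produces rotation L₁/(3EI) + L₂/(3EI) = 4.1/EI.
Compatibility: M_B·(L₁+L₂)/(3EI) = θ_0, giving M_B = 14.29 kN·m (hogging).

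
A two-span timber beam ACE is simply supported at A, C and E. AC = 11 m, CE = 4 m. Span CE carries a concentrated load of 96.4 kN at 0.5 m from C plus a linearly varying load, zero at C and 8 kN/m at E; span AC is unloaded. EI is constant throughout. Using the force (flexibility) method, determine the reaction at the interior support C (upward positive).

R_C = 93.96 kN

Insert a hinge at C; M_C is the redundant, and each span becomes simply supported.
Discontinuity in slope at C on the released structure — sum the simple-span end rotations:
  span CE: point load 96.4 at a = 0.5: Pab(L + b)/(6LEI) = 52.72/EI
  span CE: triangular load, peak 8: 7w₀L³/(360EI) = 9.956/EI
  relative rotation θ_0 = (0 + 62.67)/EI = 62.67/EI
A unit hogging moment at C produces rotation L₁/(3EI) + L₂/(3EI) = 5/EI.
Compatibility: M_C·(L₁+L₂)/(3EI) = θ_0, giving M_C = 12.53 kN·m (hogging).
Span AC, ΣM about A with M_C applied at C: R_C^{AC}·11 = 0 + 12.53, so R_C^{AC} = 1.14 kN and R_A = 0 − 1.14 = -1.14 kN.
Span CE, ΣM about E: R_C^{CE}·4 = 358.7 + 12.53, so R_C^{CE} = 92.82 kN and R_E = 112.4 − 92.82 = 19.58 kN.
R_C = 1.14 + 92.82 = 93.96 kN.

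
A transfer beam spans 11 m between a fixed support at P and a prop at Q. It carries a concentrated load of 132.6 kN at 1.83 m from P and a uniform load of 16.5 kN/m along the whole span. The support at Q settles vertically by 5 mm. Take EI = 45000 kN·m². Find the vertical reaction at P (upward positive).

Remove the prop at Q; the released (primary) structure is a cantilever built in at P.
Primary-structure tip deflection at Q by superposition:
  point load 132.6 at a = 1.83: Pa²(3L − a)/(6EI) = 2307/EI
  UDL 16.5: wL⁴/(8EI) = 30197/EI
  δ_0 = 32504/EI
Flexibility coefficient — unit upward force at Q: δ_{QQ} = L³/(3EI) = 443.7/EI.
With EI = 45000 kN·m²: δ_0 = 0.72231 m and δ_{QQ} = 0.009859 m/kN.
Compatibility — the beam at Q must follow the support down by 0.005 m: δ_0 − R_Q·δ_{QQ} = 0.005, so R_Q = (0.72231 − 0.005)/0.009859 = 72.76 kN.
Vertical equilibrium: R_P = ΣP − R_Q = 314.1 − 72.76 = 241.3 kN.

R_P = 241.3 kN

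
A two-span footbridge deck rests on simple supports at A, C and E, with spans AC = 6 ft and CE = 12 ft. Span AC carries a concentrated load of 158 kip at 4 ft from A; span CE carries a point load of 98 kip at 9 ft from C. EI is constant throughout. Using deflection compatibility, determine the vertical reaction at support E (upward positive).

Insert a hinge at C; M_C is the redundant, and each span becomes simply supported.
Rotations at C on the released spans (each span's end-slope, ×1/EI):
  span AC: point load 158 at a = 4: Pab(L + a)/(6LEI) = 351.1/EI
  span CE: point load 98 at a = 9: Pab(L + b)/(6LEI) = 551.2/EI
  relative rotation θ_0 = (351.1 + 551.2)/EI = 902.4/EI
A unit hogging moment at C produces rotation L₁/(3EI) + L₂/(3EI) = 6/EI.
Compatibility: M_C·(L₁+L₂)/(3EI) = θ_0, giving M_C = 150.4 kip·ft (hogging).
Span CE, ΣM about E: R_C^{CE}·12 = 294 + 150.4, so R_C^{CE} = 37.03 kip and R_E = 98 − 37.03 = 60.97 kip.

R_E = 60.97 kip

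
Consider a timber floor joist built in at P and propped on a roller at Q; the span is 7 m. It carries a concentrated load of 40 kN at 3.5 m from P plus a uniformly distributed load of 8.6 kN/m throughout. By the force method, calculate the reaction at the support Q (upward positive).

Release the roller at Q. Primary structure: cantilever fixed at P.
Free-end deflection of the primary structure under the applied loading (downward +):
  point load 40 at a = 3.5: Pa²(3L − a)/(6EI) = 1429/EI
  UDL 8.6: wL⁴/(8EI) = 2581/EI
  δ_0 = 4010/EI
Tip deflection under a unit load at Q: L³/(3EI) = 114.3/EI.
The prop prevents deflection at Q: R_Q = δ_0/δ_{QQ} = 4010/114.3 = 35.08 kN.

R_Q = 35.08 kN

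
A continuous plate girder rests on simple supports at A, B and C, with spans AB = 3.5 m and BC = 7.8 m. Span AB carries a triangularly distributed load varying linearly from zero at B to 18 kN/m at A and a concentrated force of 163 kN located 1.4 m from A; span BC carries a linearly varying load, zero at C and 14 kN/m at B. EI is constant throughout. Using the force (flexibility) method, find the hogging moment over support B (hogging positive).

Insert a hinge at B; M_B is the redundant, and each span becomes simply supported.
Discontinuity in slope at B on the released structure — sum the simple-span end rotations:
  span AB: triangular load, peak 18: 7w₀L³/(360EI) = 15.01/EI
  span AB: point load 163 at a = 1.4: Pab(L + a)/(6LEI) = 111.8/EI
  span BC: triangular load, peak 14: w₀L³/(45EI) = 147.6/EI
  relative rotation θ_0 = (126.8 + 147.6)/EI = 274.5/EI
A unit hogging moment at B produces rotation L₁/(3EI) + L₂/(3EI) = 3.767/EI.
Slope continuity at B: θ_0 = M_B·3.767/EI, so M_B = 274.5/3.767 = 72.87 kN·m (hogging).

M_B = 72.87 kN·m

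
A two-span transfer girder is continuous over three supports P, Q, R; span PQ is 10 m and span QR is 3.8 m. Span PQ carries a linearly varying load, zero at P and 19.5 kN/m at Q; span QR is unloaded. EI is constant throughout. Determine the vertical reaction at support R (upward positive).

R_R = -24.79 kN

Take M_Q as the redundant. Released structure: two simple spans PQ and QR with a hinge at Q.
Discontinuity in slope at Q on the released structure — sum the simple-span end rotations:
  span PQ: triangular load, peak 19.5: w₀L³/(45EI) = 433.3/EI
  relative rotation θ_0 = (433.3 + 0)/EI = 433.3/EI
A unit hogging moment at Q produces rotation L₁/(3EI) + L₂/(3EI) = 4.6/EI.
Compatibility: M_Q·(L₁+L₂)/(3EI) = θ_0, giving M_Q = 94.2 kN·m (hogging).
Span QR, ΣM about R: R_Q^{QR}·3.8 = 0 + 94.2, so R_Q^{QR} = 24.79 kN and R_R = 0 − 24.79 = -24.79 kN.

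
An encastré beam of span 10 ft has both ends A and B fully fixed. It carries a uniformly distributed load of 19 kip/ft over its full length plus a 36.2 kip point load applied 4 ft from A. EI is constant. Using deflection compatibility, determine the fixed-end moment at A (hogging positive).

Release both end moments; the primary structure is a simply-supported span AB with redundants M_A and M_B.
Simple-span end rotations at A and B under the given loads:
  at A: UDL 19: wL³/(24EI) = 791.7/EI
  at B: UDL 19: wL³/(24EI) = 791.7/EI
  at A: point load 36.2 at a = 4: Pab(L + b)/(6LEI) = 231.7/EI
  at B: point load 36.2 at a = 4: Pab(L + a)/(6LEI) = 202.7/EI
  θ_A0 = 1023/EI,  θ_B0 = 994.4/EI
Flexibility coefficients: a unit moment at one end gives L/(3EI) there and L/(6EI) at the far end, so f₁₁ = f₂₂ = 3.333/EI and f₁₂ = f₂₁ = 1.667/EI.
Compatibility — zero rotation at each built-in end:
  3.333 M_A + 1.667 M_B = 1023
  1.667 M_A + 3.333 M_B = 994.4
Solving the pair gives M_A = 210.5 kip·ft and M_B = 193.1 kip·ft (hogging).

M_A = 210.5 kip·ft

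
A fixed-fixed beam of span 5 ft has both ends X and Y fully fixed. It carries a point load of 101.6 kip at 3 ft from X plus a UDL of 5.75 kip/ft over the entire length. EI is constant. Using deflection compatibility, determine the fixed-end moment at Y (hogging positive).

M_Y = 85.13 kip·ft

Take the two fixed-end moments M_X, M_Y as redundants; the released structure is the simple span XY.
End rotations of the released simple span under the applied load (×1/EI):
  at X: point load 101.6 at a = 3: Pab(L + b)/(6LEI) = 142.2/EI
  at Y: point load 101.6 at a = 3: Pab(L + a)/(6LEI) = 162.6/EI
  at X: UDL 5.75: wL³/(24EI) = 29.95/EI
  at Y: UDL 5.75: wL³/(24EI) = 29.95/EI
  θ_X0 = 172.2/EI,  θ_Y0 = 192.5/EI
Flexibility coefficients: a unit moment at one end gives L/(3EI) there and L/(6EI) at the far end, so f₁₁ = f₂₂ = 1.667/EI and f₁₂ = f₂₁ = 0.8333/EI.
Compatibility — zero rotation at each built-in end:
  1.667 M_X + 0.8333 M_Y = 172.2
  0.8333 M_X + 1.667 M_Y = 192.5
Solving the pair gives M_X = 60.75 kip·ft and M_Y = 85.13 kip·ft (hogging).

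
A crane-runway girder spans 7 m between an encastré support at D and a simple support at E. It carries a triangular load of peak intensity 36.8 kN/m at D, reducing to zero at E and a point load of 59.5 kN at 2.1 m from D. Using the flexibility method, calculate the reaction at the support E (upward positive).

Take the reaction at E as the redundant and release it; the primary structure is a cantilever fixed at D.
Deflection at E on the released cantilever, summing each load's contribution:
  triangular load, peak 36.8 at the fixed end: w₀L⁴/(30EI) = 2945/EI
  point load 59.5 at a = 2.1: Pa²(3L − a)/(6EI) = 826.5/EI
  δ_0 = 3772/EI
Tip deflection under a unit load at E: L³/(3EI) = 114.3/EI.
The prop prevents deflection at E: R_E = δ_0/δ_{EE} = 3772/114.3 = 32.99 kN.

R_E = 32.99 kN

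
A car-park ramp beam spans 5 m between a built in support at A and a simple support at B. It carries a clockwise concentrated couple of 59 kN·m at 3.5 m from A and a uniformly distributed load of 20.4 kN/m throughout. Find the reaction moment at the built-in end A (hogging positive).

M_A = 42.22 kN·m

Take the reaction at B as the redundant and release it; the primary structure is a cantilever fixed at A.
Downward deflection at the released point B due to the loads:
  clockwise couple 59 at a = 3.5: M₀a(2L − a)/(2EI) = 671.1/EI
  UDL 20.4: wL⁴/(8EI) = 1594/EI
  δ_0 = 2265/EI
Flexibility coefficient — unit upward force at B: δ_{BB} = L³/(3EI) = 41.67/EI.
Compatibility at B: δ_0 − R_B·δ_{BB} = 0, so R_B = 2265/41.67 = 54.36 kN.
Moment equilibrium about A: M_A = Σ(load moments about A) − R_B·L = 314 − 54.36×5 = 42.22 kN·m.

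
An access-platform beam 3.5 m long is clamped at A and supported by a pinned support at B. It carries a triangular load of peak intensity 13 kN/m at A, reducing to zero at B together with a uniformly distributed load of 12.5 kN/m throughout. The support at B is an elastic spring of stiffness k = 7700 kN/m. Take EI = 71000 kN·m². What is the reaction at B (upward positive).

R_B = 12.74 kN

Take the reaction at B as the redundant and release it; the primary structure is a cantilever fixed at A.
Deflection at B on the released cantilever, summing each load's contribution:
  triangular load, peak 13 at the fixed end: w₀L⁴/(30EI) = 65.03/EI
  UDL 12.5: wL⁴/(8EI) = 234.5/EI
  δ_0 = 299.5/EI
Flexibility coefficient — unit upward force at B: δ_{BB} = L³/(3EI) = 14.29/EI.
With EI = 71000 kN·m²: δ_0 = 0.004218 m and δ_{BB} = 0.000201 m/kN.
Compatibility — the spring shortens by R_B/k under the reaction it provides: δ_0 − R_B·δ_{BB} = R_B/k. With 1/k = 0.00013 m/kN, R_B = δ_0 / (δ_{BB} + 1/k) = 0.004218 / (0.000201 + 0.00013) = 12.74 kN.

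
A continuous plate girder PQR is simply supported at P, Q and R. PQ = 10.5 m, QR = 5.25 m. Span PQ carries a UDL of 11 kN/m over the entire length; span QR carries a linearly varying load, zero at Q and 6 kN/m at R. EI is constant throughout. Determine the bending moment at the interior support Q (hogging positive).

M_Q = 104.3 kN·m

Take M_Q as the redundant. Released structure: two simple spans PQ and QR with a hinge at Q.
Rotations at Q on the released spans (each span's end-slope, ×1/EI):
  span PQ: UDL 11: wL³/(24EI) = 530.6/EI
  span QR: triangular load, peak 6: 7w₀L³/(360EI) = 16.88/EI
  relative rotation θ_0 = (530.6 + 16.88)/EI = 547.5/EI
A unit hogging moment at Q produces rotation L₁/(3EI) + L₂/(3EI) = 5.25/EI.
Slope continuity at Q: θ_0 = M_Q·5.25/EI, so M_Q = 547.5/5.25 = 104.3 kN·m (hogging).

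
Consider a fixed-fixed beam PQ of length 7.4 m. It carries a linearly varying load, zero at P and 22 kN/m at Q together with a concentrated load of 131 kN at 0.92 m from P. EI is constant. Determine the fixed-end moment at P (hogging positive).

Release both end moments; the primary structure is a simply-supported span PQ with redundants M_P and M_Q.
Simple-span end rotations at P and Q under the given loads:
  at P: triangular load, peak 22: 7w₀L³/(360EI) = 173.3/EI
  at Q: triangular load, peak 22: w₀L³/(45EI) = 198.1/EI
  at P: point load 131 at a = 0.92: Pab(L + b)/(6LEI) = 244.1/EI
  at Q: point load 131 at a = 0.92: Pab(L + a)/(6LEI) = 146.3/EI
  θ_P0 = 417.5/EI,  θ_Q0 = 344.5/EI
Flexibility coefficients: a unit moment at one end gives L/(3EI) there and L/(6EI) at the far end, so f₁₁ = f₂₂ = 2.467/EI and f₁₂ = f₂₁ = 1.233/EI.
Compatibility — zero rotation at each built-in end:
  2.467 M_P + 1.233 M_Q = 417.5
  1.233 M_P + 2.467 M_Q = 344.5
Solving the pair gives M_P = 132.6 kN·m and M_Q = 73.36 kN·m (hogging).

M_P = 132.6 kN·m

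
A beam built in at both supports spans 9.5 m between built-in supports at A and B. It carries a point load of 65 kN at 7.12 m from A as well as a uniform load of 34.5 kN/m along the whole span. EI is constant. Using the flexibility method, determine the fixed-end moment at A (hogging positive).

Release both end moments; the primary structure is a simply-supported span AB with redundants M_A and M_B.
Simple-span end rotations at A and B under the given loads:
  at A: point load 65 at a = 7.12: Pab(L + b)/(6LEI) = 229.6/EI
  at B: point load 65 at a = 7.12: Pab(L + a)/(6LEI) = 321.2/EI
  at A: UDL 34.5: wL³/(24EI) = 1232/EI
  at B: UDL 34.5: wL³/(24EI) = 1232/EI
  θ_A0 = 1462/EI,  θ_B0 = 1554/EI
Flexibility coefficients: a unit moment at one end gives L/(3EI) there and L/(6EI) at the far end, so f₁₁ = f₂₂ = 3.167/EI and f₁₂ = f₂₁ = 1.583/EI.
Compatibility — zero rotation at each built-in end:
  3.167 M_A + 1.583 M_B = 1462
  1.583 M_A + 3.167 M_B = 1554
Solving the pair gives M_A = 288.5 kN·m and M_B = 346.4 kN·m (hogging).

M_A = 288.5 kN·m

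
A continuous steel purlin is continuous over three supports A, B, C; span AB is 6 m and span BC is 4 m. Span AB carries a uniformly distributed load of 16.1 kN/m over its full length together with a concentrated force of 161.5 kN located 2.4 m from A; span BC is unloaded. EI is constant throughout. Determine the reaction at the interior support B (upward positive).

R_B = 171.7 kN

Take M_B as the redundant. Released structure: two simple spans AB and BC with a hinge at B.
Discontinuity in slope at B on the released structure — sum the simple-span end rotations:
  span AB: UDL 16.1: wL³/(24EI) = 144.9/EI
  span AB: point load 161.5 at a = 2.4: Pab(L + a)/(6LEI) = 325.6/EI
  relative rotation θ_0 = (470.5 + 0)/EI = 470.5/EI
A unit hogging moment at B produces rotation L₁/(3EI) + L₂/(3EI) = 3.333/EI.
Slope continuity at B: θ_0 = M_B·3.333/EI, so M_B = 470.5/3.333 = 141.1 kN·m (hogging).
Span AB, ΣM about A with M_B applied at B: R_B^{AB}·6 = 677.4 + 141.1, so R_B^{AB} = 136.4 kN and R_A = 258.1 − 136.4 = 121.7 kN.
Span BC, ΣM about C: R_B^{BC}·4 = 0 + 141.1, so R_B^{BC} = 35.29 kN and R_C = 0 − 35.29 = -35.29 kN.
R_B = 136.4 + 35.29 = 171.7 kN.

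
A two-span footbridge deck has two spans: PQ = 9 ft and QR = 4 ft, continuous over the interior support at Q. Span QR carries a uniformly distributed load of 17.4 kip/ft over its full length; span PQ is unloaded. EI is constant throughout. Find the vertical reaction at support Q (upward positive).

R_Q = 38.67 kip

Release continuity at Q by inserting a hinge; the redundant is the internal moment M_Q. The primary structure is two simply-supported spans PQ and QR.
Rotations at Q on the released spans (each span's end-slope, ×1/EI):
  span QR: UDL 17.4: wL³/(24EI) = 46.4/EI
  relative rotation θ_0 = (0 + 46.4)/EI = 46.4/EI
A unit hogging moment at Q produces rotation L₁/(3EI) + L₂/(3EI) = 4.333/EI.
Compatibility: M_Q·(L₁+L₂)/(3EI) = θ_0, giving M_Q = 10.71 kip·ft (hogging).
Span PQ, ΣM about P with M_Q applied at Q: R_Q^{PQ}·9 = 0 + 10.71, so R_Q^{PQ} = 1.19 kip and R_P = 0 − 1.19 = -1.19 kip.
Span QR, ΣM about R: R_Q^{QR}·4 = 139.2 + 10.71, so R_Q^{QR} = 37.48 kip and R_R = 69.6 − 37.48 = 32.12 kip.
R_Q = 1.19 + 37.48 = 38.67 kip.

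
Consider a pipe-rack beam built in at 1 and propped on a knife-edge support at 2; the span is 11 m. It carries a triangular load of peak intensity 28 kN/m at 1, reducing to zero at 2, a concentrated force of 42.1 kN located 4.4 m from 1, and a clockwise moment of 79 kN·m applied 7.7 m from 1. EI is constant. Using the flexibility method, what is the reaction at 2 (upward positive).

Release the roller at 2. Primary structure: cantilever fixed at 1.
Deflection at 2 on the released cantilever, summing each load's contribution:
  triangular load, peak 28 at the fixed end: w₀L⁴/(30EI) = 13665/EI
  point load 42.1 at a = 4.4: Pa²(3L − a)/(6EI) = 3885/EI
  clockwise couple 79 at a = 7.7: M₀a(2L − a)/(2EI) = 4349/EI
  δ_0 = 21899/EI
Flexibility coefficient — unit upward force at 2: δ_{22} = L³/(3EI) = 443.7/EI.
The prop prevents deflection at 2: R_2 = δ_0/δ_{22} = 21899/443.7 = 49.36 kN.

R_2 = 49.36 kN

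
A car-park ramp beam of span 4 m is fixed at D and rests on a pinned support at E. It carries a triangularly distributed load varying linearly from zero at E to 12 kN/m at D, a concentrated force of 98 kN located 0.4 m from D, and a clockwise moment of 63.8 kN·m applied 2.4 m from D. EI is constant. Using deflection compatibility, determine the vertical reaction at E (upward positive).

R_E = 26.32 kN

Remove the prop at E; the released (primary) structure is a cantilever built in at D.
Primary-structure tip deflection at E by superposition:
  triangular load, peak 12 at the fixed end: w₀L⁴/(30EI) = 102.4/EI
  point load 98 at a = 0.4: Pa²(3L − a)/(6EI) = 30.31/EI
  clockwise couple 63.8 at a = 2.4: M₀a(2L − a)/(2EI) = 428.7/EI
  δ_0 = 561.5/EI
Tip deflection under a unit load at E: L³/(3EI) = 21.33/EI.
The prop prevents deflection at E: R_E = δ_0/δ_{EE} = 561.5/21.33 = 26.32 kN.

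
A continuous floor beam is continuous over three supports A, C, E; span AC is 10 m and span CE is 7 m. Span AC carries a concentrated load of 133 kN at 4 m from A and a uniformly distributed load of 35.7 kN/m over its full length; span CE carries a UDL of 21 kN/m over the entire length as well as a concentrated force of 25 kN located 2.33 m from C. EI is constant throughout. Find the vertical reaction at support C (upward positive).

Insert a hinge at C; M_C is the redundant, and each span becomes simply supported.
Discontinuity in slope at C on the released structure — sum the simple-span end rotations:
  span AC: point load 133 at a = 4: Pab(L + a)/(6LEI) = 744.8/EI
  span AC: UDL 35.7: wL³/(24EI) = 1488/EI
  span CE: UDL 21: wL³/(24EI) = 300.1/EI
  span CE: point load 25 at a = 2.33: Pab(L + b)/(6LEI) = 75.58/EI
  relative rotation θ_0 = (2232 + 375.7)/EI = 2608/EI
A unit hogging moment at C produces rotation L₁/(3EI) + L₂/(3EI) = 5.667/EI.
Compatibility: M_C·(L₁+L₂)/(3EI) = θ_0, giving M_C = 460.2 kN·m (hogging).
Span AC, ΣM about A with M_C applied at C: R_C^{AC}·10 = 2317 + 460.2, so R_C^{AC} = 277.7 kN and R_A = 490 − 277.7 = 212.3 kN.
Span CE, ΣM about E: R_C^{CE}·7 = 631.2 + 460.2, so R_C^{CE} = 155.9 kN and R_E = 172 − 155.9 = 16.07 kN.
R_C = 277.7 + 155.9 = 433.7 kN.

R_C = 433.7 kN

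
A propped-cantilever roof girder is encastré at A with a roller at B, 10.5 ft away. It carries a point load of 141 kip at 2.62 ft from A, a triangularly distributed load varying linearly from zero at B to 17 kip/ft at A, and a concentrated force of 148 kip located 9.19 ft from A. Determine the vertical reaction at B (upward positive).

Choose R_B as the redundant. The primary structure is the cantilever fixed at A.
Downward deflection at the released point B due to the loads:
  point load 141 at a = 2.62: Pa²(3L − a)/(6EI) = 4659/EI
  triangular load, peak 17 at the fixed end: w₀L⁴/(30EI) = 6888/EI
  point load 148 at a = 9.19: Pa²(3L − a)/(6EI) = 46477/EI
  δ_0 = 58024/EI
Flexibility coefficient — unit upward force at B: δ_{BB} = L³/(3EI) = 385.9/EI.
Compatibility at B: δ_0 − R_B·δ_{BB} = 0, so R_B = 58024/385.9 = 150.4 kip.

R_B = 150.4 kip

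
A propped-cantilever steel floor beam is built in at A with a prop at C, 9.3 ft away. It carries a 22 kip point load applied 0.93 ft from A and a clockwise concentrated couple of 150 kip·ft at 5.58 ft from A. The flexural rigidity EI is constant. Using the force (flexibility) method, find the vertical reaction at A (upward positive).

R_A = 1.358 kip

Choose R_C as the redundant. The primary structure is the cantilever fixed at A.
Primary-structure tip deflection at C by superposition:
  point load 22 at a = 0.93: Pa²(3L − a)/(6EI) = 85.53/EI
  clockwise couple 150 at a = 5.58: M₀a(2L − a)/(2EI) = 5449/EI
  δ_0 = 5534/EI
Tip deflection under a unit load at C: L³/(3EI) = 268.1/EI.
The prop prevents deflection at C: R_C = δ_0/δ_{CC} = 5534/268.1 = 20.64 kip.
Vertical equilibrium: R_A = ΣP − R_C = 22 − 20.64 = 1.358 kip.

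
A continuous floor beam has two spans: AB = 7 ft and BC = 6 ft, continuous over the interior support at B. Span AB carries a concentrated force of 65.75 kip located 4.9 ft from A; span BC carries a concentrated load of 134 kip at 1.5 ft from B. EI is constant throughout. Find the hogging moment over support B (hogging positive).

M_B = 105.1 kip·ft

Insert a hinge at B; M_B is the redundant, and each span becomes simply supported.
Discontinuity in slope at B on the released structure — sum the simple-span end rotations:
  span AB: point load 65.75 at a = 4.9: Pab(L + a)/(6LEI) = 191.7/EI
  span BC: point load 134 at a = 1.5: Pab(L + b)/(6LEI) = 263.8/EI
  relative rotation θ_0 = (191.7 + 263.8)/EI = 455.5/EI
A unit hogging moment at B produces rotation L₁/(3EI) + L₂/(3EI) = 4.333/EI.
Compatibility: M_B·(L₁+L₂)/(3EI) = θ_0, giving M_B = 105.1 kip·ft (hogging).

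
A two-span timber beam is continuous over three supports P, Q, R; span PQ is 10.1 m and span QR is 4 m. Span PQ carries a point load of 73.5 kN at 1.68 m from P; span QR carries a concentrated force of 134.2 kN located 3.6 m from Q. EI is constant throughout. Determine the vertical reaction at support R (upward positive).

Insert a hinge at Q; M_Q is the redundant, and each span becomes simply supported.
Rotations at Q on the released spans (each span's end-slope, ×1/EI):
  span PQ: point load 73.5 at a = 1.68: Pab(L + a)/(6LEI) = 202.1/EI
  span QR: point load 134.2 at a = 3.6: Pab(L + b)/(6LEI) = 35.43/EI
  relative rotation θ_0 = (202.1 + 35.43)/EI = 237.5/EI
A unit hogging moment at Q produces rotation L₁/(3EI) + L₂/(3EI) = 4.7/EI.
Slope continuity at Q: θ_0 = M_Q·4.7/EI, so M_Q = 237.5/4.7 = 50.54 kN·m (hogging).
Span QR, ΣM about R: R_Q^{QR}·4 = 53.68 + 50.54, so R_Q^{QR} = 26.05 kN and R_R = 134.2 − 26.05 = 108.1 kN.

R_R = 108.1 kN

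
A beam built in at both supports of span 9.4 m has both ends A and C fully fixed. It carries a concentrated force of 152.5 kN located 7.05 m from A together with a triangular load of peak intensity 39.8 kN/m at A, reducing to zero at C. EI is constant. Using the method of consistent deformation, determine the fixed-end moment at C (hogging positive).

M_C = 318.8 kN·m

Release both end moments; the primary structure is a simply-supported span AC with redundants M_A and M_C.
Simple-span end rotations at A and C under the given loads:
  at A: point load 152.5 at a = 7.05: Pab(L + b)/(6LEI) = 526.4/EI
  at C: point load 152.5 at a = 7.05: Pab(L + a)/(6LEI) = 736.9/EI
  at A: triangular load, peak 39.8: w₀L³/(45EI) = 734.6/EI
  at C: triangular load, peak 39.8: 7w₀L³/(360EI) = 642.8/EI
  θ_A0 = 1261/EI,  θ_C0 = 1380/EI
Flexibility coefficients: a unit moment at one end gives L/(3EI) there and L/(6EI) at the far end, so f₁₁ = f₂₂ = 3.133/EI and f₁₂ = f₂₁ = 1.567/EI.
Compatibility — zero rotation at each built-in end:
  3.133 M_A + 1.567 M_C = 1261
  1.567 M_A + 3.133 M_C = 1380
Solving the pair gives M_A = 243 kN·m and M_C = 318.8 kN·m (hogging).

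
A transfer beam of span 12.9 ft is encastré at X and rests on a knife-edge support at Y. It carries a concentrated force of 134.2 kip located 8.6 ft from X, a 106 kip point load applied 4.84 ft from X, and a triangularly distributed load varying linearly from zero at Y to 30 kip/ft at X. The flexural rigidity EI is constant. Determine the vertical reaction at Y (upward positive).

Remove the prop at Y; the released (primary) structure is a cantilever built in at X.
Primary-structure tip deflection at Y by superposition:
  point load 134.2 at a = 8.6: Pa²(3L − a)/(6EI) = 49793/EI
  point load 106 at a = 4.84: Pa²(3L − a)/(6EI) = 14013/EI
  triangular load, peak 30 at the fixed end: w₀L⁴/(30EI) = 27692/EI
  δ_0 = 91498/EI
Flexibility coefficient — unit upward force at Y: δ_{YY} = L³/(3EI) = 715.6/EI.
Compatibility at Y: δ_0 − R_Y·δ_{YY} = 0, so R_Y = 91498/715.6 = 127.9 kip.

R_Y = 127.9 kip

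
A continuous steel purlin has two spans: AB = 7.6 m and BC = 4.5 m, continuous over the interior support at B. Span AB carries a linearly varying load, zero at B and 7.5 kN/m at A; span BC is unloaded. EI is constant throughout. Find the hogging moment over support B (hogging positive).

Insert a hinge at B; M_B is the redundant, and each span becomes simply supported.
End slopes at the hinge B, treating each span as simply supported:
  span AB: triangular load, peak 7.5: 7w₀L³/(360EI) = 64.02/EI
  relative rotation θ_0 = (64.02 + 0)/EI = 64.02/EI
A unit hogging moment at B produces rotation L₁/(3EI) + L₂/(3EI) = 4.033/EI.
Slope continuity at B: θ_0 = M_B·4.033/EI, so M_B = 64.02/4.033 = 15.87 kN·m (hogging).

M_B = 15.87 kN·m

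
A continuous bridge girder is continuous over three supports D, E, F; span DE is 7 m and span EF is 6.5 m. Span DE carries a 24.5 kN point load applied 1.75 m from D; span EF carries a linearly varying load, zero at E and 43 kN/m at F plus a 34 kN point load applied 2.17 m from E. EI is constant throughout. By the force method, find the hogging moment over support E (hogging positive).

M_E = 81.16 kN·m

Take M_E as the redundant. Released structure: two simple spans DE and EF with a hinge at E.
End slopes at the hinge E, treating each span as simply supported:
  span DE: point load 24.5 at a = 1.75: Pab(L + a)/(6LEI) = 46.89/EI
  span EF: triangular load, peak 43: 7w₀L³/(360EI) = 229.6/EI
  span EF: point load 34 at a = 2.17: Pab(L + b)/(6LEI) = 88.71/EI
  relative rotation θ_0 = (46.89 + 318.3)/EI = 365.2/EI
A unit hogging moment at E produces rotation L₁/(3EI) + L₂/(3EI) = 4.5/EI.
Compatibility: M_E·(L₁+L₂)/(3EI) = θ_0, giving M_E = 81.16 kN·m (hogging).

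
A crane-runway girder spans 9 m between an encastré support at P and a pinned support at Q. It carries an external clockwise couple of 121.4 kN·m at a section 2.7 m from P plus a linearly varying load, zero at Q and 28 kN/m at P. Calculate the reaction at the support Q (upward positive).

R_Q = 35.52 kN

Take the reaction at Q as the redundant and release it; the primary structure is a cantilever fixed at P.
Downward deflection at the released point Q due to the loads:
  clockwise couple 121.4 at a = 2.7: M₀a(2L − a)/(2EI) = 2508/EI
  triangular load, peak 28 at the fixed end: w₀L⁴/(30EI) = 6124/EI
  δ_0 = 8631/EI
Tip deflection under a unit load at Q: L³/(3EI) = 243/EI.
Compatibility at Q: δ_0 − R_Q·δ_{QQ} = 0, so R_Q = 8631/243 = 35.52 kN.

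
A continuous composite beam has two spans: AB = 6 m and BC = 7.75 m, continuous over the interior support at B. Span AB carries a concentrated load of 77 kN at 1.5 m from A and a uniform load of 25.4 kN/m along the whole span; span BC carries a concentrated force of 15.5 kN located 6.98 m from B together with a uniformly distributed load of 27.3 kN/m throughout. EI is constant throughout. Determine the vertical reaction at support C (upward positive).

Take M_B as the redundant. Released structure: two simple spans AB and BC with a hinge at B.
End slopes at the hinge B, treating each span as simply supported:
  span AB: point load 77 at a = 1.5: Pab(L + a)/(6LEI) = 108.3/EI
  span AB: UDL 25.4: wL³/(24EI) = 228.6/EI
  span BC: point load 15.5 at a = 6.98: Pab(L + b)/(6LEI) = 15.26/EI
  span BC: UDL 27.3: wL³/(24EI) = 529.5/EI
  relative rotation θ_0 = (336.9 + 544.8)/EI = 881.6/EI
A unit hogging moment at B produces rotation L₁/(3EI) + L₂/(3EI) = 4.583/EI.
Compatibility: M_B·(L₁+L₂)/(3EI) = θ_0, giving M_B = 192.4 kN·m (hogging).
Span BC, ΣM about C: R_B^{BC}·7.75 = 831.8 + 192.4, so R_B^{BC} = 132.1 kN and R_C = 227.1 − 132.1 = 94.93 kN.

R_C = 94.93 kN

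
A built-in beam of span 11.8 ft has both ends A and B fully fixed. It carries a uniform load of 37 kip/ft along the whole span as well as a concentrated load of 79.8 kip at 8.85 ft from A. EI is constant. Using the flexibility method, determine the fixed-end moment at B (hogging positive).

Release both end moments; the primary structure is a simply-supported span AB with redundants M_A and M_B.
On the primary (simply-supported) span, the end slopes from the loading are:
  at A: UDL 37: wL³/(24EI) = 2533/EI
  at B: UDL 37: wL³/(24EI) = 2533/EI
  at A: point load 79.8 at a = 8.85: Pab(L + b)/(6LEI) = 434/EI
  at B: point load 79.8 at a = 8.85: Pab(L + a)/(6LEI) = 607.7/EI
  θ_A0 = 2967/EI,  θ_B0 = 3141/EI
Flexibility coefficients: a unit moment at one end gives L/(3EI) there and L/(6EI) at the far end, so f₁₁ = f₂₂ = 3.933/EI and f₁₂ = f₂₁ = 1.967/EI.
Compatibility — zero rotation at each built-in end:
  3.933 M_A + 1.967 M_B = 2967
  1.967 M_A + 3.933 M_B = 3141
Solving the pair gives M_A = 473.5 kip·ft and M_B = 561.7 kip·ft (hogging).

M_B = 561.7 kip·ft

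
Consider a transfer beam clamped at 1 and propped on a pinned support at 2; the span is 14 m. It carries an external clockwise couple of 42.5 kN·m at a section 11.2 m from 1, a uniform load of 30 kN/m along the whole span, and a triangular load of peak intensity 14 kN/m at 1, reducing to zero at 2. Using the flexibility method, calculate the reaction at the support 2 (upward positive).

R_2 = 181.5 kN

Release the roller at 2. Primary structure: cantilever fixed at 1.
Free-end deflection of the primary structure under the applied loading (downward +):
  clockwise couple 42.5 at a = 11.2: M₀a(2L − a)/(2EI) = 3998/EI
  UDL 30: wL⁴/(8EI) = 144060/EI
  triangular load, peak 14 at the fixed end: w₀L⁴/(30EI) = 17927/EI
  δ_0 = 165986/EI
Tip deflection under a unit load at 2: L³/(3EI) = 914.7/EI.
Compatibility at 2: δ_0 − R_2·δ_{22} = 0, so R_2 = 165986/914.7 = 181.5 kN.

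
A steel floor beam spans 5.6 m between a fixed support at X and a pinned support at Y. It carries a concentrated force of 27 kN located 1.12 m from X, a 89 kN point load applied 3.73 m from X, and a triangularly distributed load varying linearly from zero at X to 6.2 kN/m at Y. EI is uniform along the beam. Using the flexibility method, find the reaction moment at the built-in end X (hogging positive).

Choose R_Y as the redundant. The primary structure is the cantilever fixed at X.
Primary-structure tip deflection at Y by superposition:
  point load 27 at a = 1.12: Pa²(3L − a)/(6EI) = 88.51/EI
  point load 89 at a = 3.73: Pa²(3L − a)/(6EI) = 2697/EI
  triangular load, peak 6.2 at the free end: 11w₀L⁴/(120EI) = 558.9/EI
  δ_0 = 3345/EI
Tip deflection under a unit load at Y: L³/(3EI) = 58.54/EI.
The prop prevents deflection at Y: R_Y = δ_0/δ_{YY} = 3345/58.54 = 57.14 kN.
Moment equilibrium about X: M_X = Σ(load moments about X) − R_Y·L = 427 − 57.14×5.6 = 107.1 kN·m.

M_X = 107.1 kN·m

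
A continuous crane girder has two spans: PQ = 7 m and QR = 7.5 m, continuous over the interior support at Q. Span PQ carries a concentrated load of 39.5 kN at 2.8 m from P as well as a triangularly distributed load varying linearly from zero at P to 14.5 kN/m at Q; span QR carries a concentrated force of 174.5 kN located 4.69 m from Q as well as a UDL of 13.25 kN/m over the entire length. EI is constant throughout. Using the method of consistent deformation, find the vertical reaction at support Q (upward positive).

R_Q = 220.6 kN

Take M_Q as the redundant. Released structure: two simple spans PQ and QR with a hinge at Q.
Rotations at Q on the released spans (each span's end-slope, ×1/EI):
  span PQ: point load 39.5 at a = 2.8: Pab(L + a)/(6LEI) = 108.4/EI
  span PQ: triangular load, peak 14.5: w₀L³/(45EI) = 110.5/EI
  span QR: point load 174.5 at a = 4.69: Pab(L + b)/(6LEI) = 526.9/EI
  span QR: UDL 13.25: wL³/(24EI) = 232.9/EI
  relative rotation θ_0 = (218.9 + 759.8)/EI = 978.7/EI
A unit hogging moment at Q produces rotation L₁/(3EI) + L₂/(3EI) = 4.833/EI.
Slope continuity at Q: θ_0 = M_Q·4.833/EI, so M_Q = 978.7/4.833 = 202.5 kN·m (hogging).
Span PQ, ΣM about P with M_Q applied at Q: R_Q^{PQ}·7 = 347.4 + 202.5, so R_Q^{PQ} = 78.56 kN and R_P = 90.25 − 78.56 = 11.69 kN.
Span QR, ΣM about R: R_Q^{QR}·7.5 = 863 + 202.5, so R_Q^{QR} = 142.1 kN and R_R = 273.9 − 142.1 = 131.8 kN.
R_Q = 78.56 + 142.1 = 220.6 kN.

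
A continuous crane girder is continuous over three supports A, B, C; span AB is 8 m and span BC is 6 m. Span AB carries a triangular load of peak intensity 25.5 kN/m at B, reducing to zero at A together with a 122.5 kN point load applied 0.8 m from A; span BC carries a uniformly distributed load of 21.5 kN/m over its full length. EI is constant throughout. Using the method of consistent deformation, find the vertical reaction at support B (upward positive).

R_B = 183.1 kN

Insert a hinge at B; M_B is the redundant, and each span becomes simply supported.
Rotations at B on the released spans (each span's end-slope, ×1/EI):
  span AB: triangular load, peak 25.5: w₀L³/(45EI) = 290.1/EI
  span AB: point load 122.5 at a = 0.8: Pab(L + a)/(6LEI) = 129.4/EI
  span BC: UDL 21.5: wL³/(24EI) = 193.5/EI
  relative rotation θ_0 = (419.5 + 193.5)/EI = 613/EI
A unit hogging moment at B produces rotation L₁/(3EI) + L₂/(3EI) = 4.667/EI.
Compatibility: M_B·(L₁+L₂)/(3EI) = θ_0, giving M_B = 131.4 kN·m (hogging).
Span AB, ΣM about A with M_B applied at B: R_B^{AB}·8 = 642 + 131.4, so R_B^{AB} = 96.67 kN and R_A = 224.5 − 96.67 = 127.8 kN.
Span BC, ΣM about C: R_B^{BC}·6 = 387 + 131.4, so R_B^{BC} = 86.39 kN and R_C = 129 − 86.39 = 42.61 kN.
R_B = 96.67 + 86.39 = 183.1 kN.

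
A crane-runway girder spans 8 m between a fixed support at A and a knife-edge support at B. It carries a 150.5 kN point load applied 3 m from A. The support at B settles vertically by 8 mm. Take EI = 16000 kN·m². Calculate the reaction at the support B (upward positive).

R_B = 27.03 kN

Remove the prop at B; the released (primary) structure is a cantilever built in at A.
Deflection at B on the released cantilever, summing each load's contribution:
  point load 150.5 at a = 3: Pa²(3L − a)/(6EI) = 4741/EI
Flexibility coefficient — unit upward force at B: δ_{BB} = L³/(3EI) = 170.7/EI.
With EI = 16000 kN·m²: δ_0 = 0.2963 m and δ_{BB} = 0.010667 m/kN.
Compatibility — the beam at B must follow the support down by 0.008 m: δ_0 − R_B·δ_{BB} = 0.008, so R_B = (0.2963 − 0.008)/0.010667 = 27.03 kN.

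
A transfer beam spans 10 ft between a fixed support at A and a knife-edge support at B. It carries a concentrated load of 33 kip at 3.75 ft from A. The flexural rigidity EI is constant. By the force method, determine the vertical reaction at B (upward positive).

Choose R_B as the redundant. The primary structure is the cantilever fixed at A.
Primary-structure tip deflection at B by superposition:
  point load 33 at a = 3.75: Pa²(3L − a)/(6EI) = 2030/EI
Flexibility coefficient — unit upward force at B: δ_{BB} = L³/(3EI) = 333.3/EI.
Compatibility at B: δ_0 − R_B·δ_{BB} = 0, so R_B = 2030/333.3 = 6.091 kip.

R_B = 6.091 kip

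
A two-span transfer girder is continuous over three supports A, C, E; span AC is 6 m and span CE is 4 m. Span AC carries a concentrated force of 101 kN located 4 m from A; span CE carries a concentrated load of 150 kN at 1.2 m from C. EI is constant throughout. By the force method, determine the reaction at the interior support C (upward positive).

Release continuity at C by inserting a hinge; the redundant is the internal moment M_C. The primary structure is two simply-supported spans AC and CE.
Rotations at C on the released spans (each span's end-slope, ×1/EI):
  span AC: point load 101 at a = 4: Pab(L + a)/(6LEI) = 224.4/EI
  span CE: point load 150 at a = 1.2: Pab(L + b)/(6LEI) = 142.8/EI
  relative rotation θ_0 = (224.4 + 142.8)/EI = 367.2/EI
A unit hogging moment at C produces rotation L₁/(3EI) + L₂/(3EI) = 3.333/EI.
Slope continuity at C: θ_0 = M_C·3.333/EI, so M_C = 367.2/3.333 = 110.2 kN·m (hogging).
Span AC, ΣM about A with M_C applied at C: R_C^{AC}·6 = 404 + 110.2, so R_C^{AC} = 85.7 kN and R_A = 101 − 85.7 = 15.3 kN.
Span CE, ΣM about E: R_C^{CE}·4 = 420 + 110.2, so R_C^{CE} = 132.5 kN and R_E = 150 − 132.5 = 17.46 kN.
R_C = 85.7 + 132.5 = 218.2 kN.

R_C = 218.2 kN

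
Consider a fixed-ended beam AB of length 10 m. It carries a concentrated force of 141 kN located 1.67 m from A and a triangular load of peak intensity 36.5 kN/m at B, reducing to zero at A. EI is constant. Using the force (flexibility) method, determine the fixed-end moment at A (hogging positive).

Release both end moments; the primary structure is a simply-supported span AB with redundants M_A and M_B.
Simple-span end rotations at A and B under the given loads:
  at A: point load 141 at a = 1.67: Pab(L + b)/(6LEI) = 599.2/EI
  at B: point load 141 at a = 1.67: Pab(L + a)/(6LEI) = 381.5/EI
  at A: triangular load, peak 36.5: 7w₀L³/(360EI) = 709.7/EI
  at B: triangular load, peak 36.5: w₀L³/(45EI) = 811.1/EI
  θ_A0 = 1309/EI,  θ_B0 = 1193/EI
Flexibility coefficients: a unit moment at one end gives L/(3EI) there and L/(6EI) at the far end, so f₁₁ = f₂₂ = 3.333/EI and f₁₂ = f₂₁ = 1.667/EI.
Compatibility — zero rotation at each built-in end:
  3.333 M_A + 1.667 M_B = 1309
  1.667 M_A + 3.333 M_B = 1193
Solving the pair gives M_A = 285.1 kN·m and M_B = 215.3 kN·m (hogging).

M_A = 285.1 kN·m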